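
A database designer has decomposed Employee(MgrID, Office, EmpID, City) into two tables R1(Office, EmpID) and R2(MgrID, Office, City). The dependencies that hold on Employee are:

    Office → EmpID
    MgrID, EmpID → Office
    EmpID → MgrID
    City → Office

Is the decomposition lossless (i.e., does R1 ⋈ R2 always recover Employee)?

Common attributes: R1 ∩ R2 = {Office}.
Closure of {Office}: Office → EmpID applies, adding EmpID; EmpID → MgrID applies, adding MgrID. So (Office)⁺ = {MgrID, Office, EmpID}.
This closure contains every attribute of R1, so R1 ∩ R2 → R1. The join is lossless.

Yes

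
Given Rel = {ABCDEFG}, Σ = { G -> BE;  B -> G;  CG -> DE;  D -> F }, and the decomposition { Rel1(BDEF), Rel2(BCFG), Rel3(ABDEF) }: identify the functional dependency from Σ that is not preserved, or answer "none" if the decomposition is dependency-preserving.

Check CG → DE: no single fragment contains all of {CDEG}, and the restricted closure of {CG} across the fragments never reaches {DE}.
G → BE is preserved.
B → G is preserved.
D → F is preserved.

CG -> DE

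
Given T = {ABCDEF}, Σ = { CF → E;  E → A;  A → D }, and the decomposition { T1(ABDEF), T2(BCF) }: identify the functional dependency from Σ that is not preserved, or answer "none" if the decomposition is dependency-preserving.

CF → E

Check CF → E: no single fragment contains all of {CEF}, and the restricted closure of {CF} across the fragments never reaches {E}.
E → A is preserved.
A → D is preserved.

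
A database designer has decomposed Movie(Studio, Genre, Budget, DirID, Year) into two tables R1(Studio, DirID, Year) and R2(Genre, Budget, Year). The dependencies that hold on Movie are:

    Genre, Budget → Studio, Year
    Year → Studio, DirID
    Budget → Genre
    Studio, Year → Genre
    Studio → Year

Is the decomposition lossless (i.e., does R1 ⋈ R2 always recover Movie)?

Yes

Common attributes: R1 ∩ R2 = {Year}.
Closure of {Year}: Year → Studio, DirID applies, adding Studio, DirID; Studio, Year → Genre applies, adding Genre. So (Year)⁺ = {Studio, Genre, DirID, Year}.
This closure contains every attribute of R1, so R1 ∩ R2 → R1. The join is lossless.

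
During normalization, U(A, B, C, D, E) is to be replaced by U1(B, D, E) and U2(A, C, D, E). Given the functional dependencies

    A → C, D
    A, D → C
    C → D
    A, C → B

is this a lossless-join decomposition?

Common attributes: U1 ∩ U2 = {D, E}.
No dependency enlarges {D, E}, so (D, E)⁺ = {D, E}.
The closure contains neither all of U1 = {B, D, E} nor all of U2 = {A, C, D, E}, so the common attributes are not a superkey of either fragment. The join is lossy.

No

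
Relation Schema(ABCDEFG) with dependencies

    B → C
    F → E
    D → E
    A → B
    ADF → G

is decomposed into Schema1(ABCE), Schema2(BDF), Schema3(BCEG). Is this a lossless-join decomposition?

No

Chase test. Columns are ABCDEFG; row i has aⱼ where attribute j ∈ Schemai, else bᵢⱼ.
Initial tableau (one row per fragment):
  row 1: a1 a2 a3 b14 a5 b16 b17
  row 2: b21 a2 b23 a4 b25 a6 b27
  row 3: b31 a2 a3 b34 a5 b36 a7
Rows 1 and 2 agree on B; apply B→C and equate their C entries.
No row becomes fully distinguished — the join is lossy.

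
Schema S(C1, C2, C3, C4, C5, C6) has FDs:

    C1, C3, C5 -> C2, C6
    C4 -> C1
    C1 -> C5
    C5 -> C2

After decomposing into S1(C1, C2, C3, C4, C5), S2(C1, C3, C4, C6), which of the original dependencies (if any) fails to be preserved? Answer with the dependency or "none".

C1, C3, C5 → C2, C6: restricted closure across fragments reaches C2, C6.
C4 → C1 lies within S1.
C1 → C5 lies within S1.
C5 → C2 lies within S1.
Every dependency is enforceable on the fragments, so the decomposition is dependency-preserving.

none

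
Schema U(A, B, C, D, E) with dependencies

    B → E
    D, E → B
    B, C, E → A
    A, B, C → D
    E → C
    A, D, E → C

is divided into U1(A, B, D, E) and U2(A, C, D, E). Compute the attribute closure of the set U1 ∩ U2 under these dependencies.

U1 ∩ U2 = {A, D, E}.
D, E → B applies, adding B
E → C applies, adding C
Closure: {A, B, C, D, E}.

A, B, C, D, E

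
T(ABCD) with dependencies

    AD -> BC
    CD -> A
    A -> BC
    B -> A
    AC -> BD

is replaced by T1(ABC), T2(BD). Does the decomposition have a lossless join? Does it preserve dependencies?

Lossless test: (B)⁺ = {ABCD}, which contains all of one fragment — lossless.
Dependency preservation: the restricted closure of {CD} across the fragments never reaches {A}, so CD → A cannot be enforced without a join — not preserved.

lossless but not dependency-preserving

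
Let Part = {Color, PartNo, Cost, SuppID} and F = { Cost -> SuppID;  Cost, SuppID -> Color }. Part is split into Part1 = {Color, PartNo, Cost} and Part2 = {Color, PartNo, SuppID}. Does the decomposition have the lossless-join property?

No

Common attributes: Part1 ∩ Part2 = {Color, PartNo}.
No dependency enlarges {Color, PartNo}, so (Color, PartNo)⁺ = {Color, PartNo}.
The closure contains neither all of Part1 = {Color, PartNo, Cost} nor all of Part2 = {Color, PartNo, SuppID}, so the common attributes are not a superkey of either fragment. The join is lossy.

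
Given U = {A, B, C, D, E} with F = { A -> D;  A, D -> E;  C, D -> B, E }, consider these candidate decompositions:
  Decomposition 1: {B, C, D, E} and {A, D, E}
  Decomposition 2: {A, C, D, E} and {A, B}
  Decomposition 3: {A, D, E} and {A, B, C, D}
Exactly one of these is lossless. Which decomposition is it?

Decomposition 1: common = {D, E}, closure = {D, E} → lossy.
Decomposition 2: common = {A}, closure = {A, D, E} → lossy.
Decomposition 3: common = {A, D}, closure = {A, D, E} → lossless.

Decomposition 3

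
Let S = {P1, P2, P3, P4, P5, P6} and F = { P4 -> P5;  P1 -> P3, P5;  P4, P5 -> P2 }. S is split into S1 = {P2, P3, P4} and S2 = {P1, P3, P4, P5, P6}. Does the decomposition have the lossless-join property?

Yes

Common attributes: S1 ∩ S2 = {P3, P4}.
Closure of {P3, P4}: P4 → P5 applies, adding P5; P4, P5 → P2 applies, adding P2. So (P3, P4)⁺ = {P2, P3, P4, P5}.
This closure contains every attribute of S1, so S1 ∩ S2 → S1. The join is lossless.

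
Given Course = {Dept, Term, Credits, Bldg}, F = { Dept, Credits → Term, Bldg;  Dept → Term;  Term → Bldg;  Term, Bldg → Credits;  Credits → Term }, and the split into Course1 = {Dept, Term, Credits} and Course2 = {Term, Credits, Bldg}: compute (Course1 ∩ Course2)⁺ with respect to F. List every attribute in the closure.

Course1 ∩ Course2 = {Term, Credits}.
Term → Bldg applies, adding Bldg
Closure: {Term, Credits, Bldg}.

Term, Credits, Bldg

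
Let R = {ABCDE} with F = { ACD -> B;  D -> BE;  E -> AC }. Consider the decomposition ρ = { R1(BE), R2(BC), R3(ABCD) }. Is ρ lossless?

Chase test. Columns are ABCDE; row i has aⱼ where attribute j ∈ Ri, else bᵢⱼ.
Initial tableau (one row per fragment):
  row 1: b11 a2 b13 b14 a5
  row 2: b21 a2 a3 b24 b25
  row 3: a1 a2 a3 a4 b35
No row becomes fully distinguished — the join is lossy.

No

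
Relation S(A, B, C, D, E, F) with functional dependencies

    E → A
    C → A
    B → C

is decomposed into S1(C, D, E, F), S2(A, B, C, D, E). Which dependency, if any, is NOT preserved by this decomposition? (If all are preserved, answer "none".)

none

E → A lies within S2.
C → A lies within S2.
B → C lies within S2.
Every dependency is enforceable on the fragments, so the decomposition is dependency-preserving.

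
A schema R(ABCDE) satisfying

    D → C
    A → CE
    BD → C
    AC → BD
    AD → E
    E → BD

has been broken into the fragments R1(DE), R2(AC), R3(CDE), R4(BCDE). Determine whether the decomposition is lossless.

Chase test. Columns are ABCDE; row i has aⱼ where attribute j ∈ Ri, else bᵢⱼ.
Initial tableau (one row per fragment):
  row 1: b11 b12 b13 a4 a5
  row 2: a1 b22 a3 b24 b25
  row 3: b31 b32 a3 a4 a5
  row 4: b41 a2 a3 a4 a5
Rows 1 and 3 agree on D; apply D→C and equate their C entries.
Rows 1 and 3 agree on E; apply E→BD and equate their BD entries.
Rows 1 and 4 agree on E; apply E→BD and equate their BD entries.
No row becomes fully distinguished — the join is lossy.

No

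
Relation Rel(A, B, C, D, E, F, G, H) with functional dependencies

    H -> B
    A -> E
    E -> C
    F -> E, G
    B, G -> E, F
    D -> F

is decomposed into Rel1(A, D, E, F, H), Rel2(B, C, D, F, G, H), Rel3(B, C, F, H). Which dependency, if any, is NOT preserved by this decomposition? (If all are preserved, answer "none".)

E -> C

Check E → C: no single fragment contains all of {C, E}, and the restricted closure of {E} across the fragments never reaches {C}.
H → B is preserved.
A → E is preserved.
F → E, G is preserved.
B, G → E, F is preserved.
D → F is preserved.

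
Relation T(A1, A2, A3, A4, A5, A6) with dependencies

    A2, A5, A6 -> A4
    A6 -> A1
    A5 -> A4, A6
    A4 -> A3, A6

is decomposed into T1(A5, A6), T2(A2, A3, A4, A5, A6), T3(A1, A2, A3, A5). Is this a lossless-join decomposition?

Chase test. Columns are A1, A2, A3, A4, A5, A6; row i has aⱼ where attribute j ∈ Ti, else bᵢⱼ.
Initial tableau (one row per fragment):
  row 1: b11 b12 b13 b14 a5 a6
  row 2: b21 a2 a3 a4 a5 a6
  row 3: a1 a2 a3 b34 a5 b36
Rows 1 and 2 agree on A6; apply A6→A1 and equate their A1 entries.
Rows 1 and 2 agree on A5; apply A5→A4, A6 and equate their A4, A6 entries.
Rows 1 and 3 agree on A5; apply A5→A4, A6 and equate their A4, A6 entries.
Rows 1 and 2 agree on A4; apply A4→A3, A6 and equate their A3, A6 entries.
Rows 1 and 3 agree on A6; apply A6→A1 and equate their A1 entries.
Row 2 is now all distinguished symbols — the join is lossless.

Yes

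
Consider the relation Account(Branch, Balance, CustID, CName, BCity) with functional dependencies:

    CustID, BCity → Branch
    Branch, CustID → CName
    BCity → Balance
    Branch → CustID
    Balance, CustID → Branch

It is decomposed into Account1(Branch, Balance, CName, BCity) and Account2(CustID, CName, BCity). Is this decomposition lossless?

Common attributes: Account1 ∩ Account2 = {CName, BCity}.
Closure of {CName, BCity}: BCity → Balance applies, adding Balance. So (CName, BCity)⁺ = {Balance, CName, BCity}.
The closure contains neither all of Account1 = {Branch, Balance, CName, BCity} nor all of Account2 = {CustID, CName, BCity}, so the common attributes are not a superkey of either fragment. The join is lossy.

No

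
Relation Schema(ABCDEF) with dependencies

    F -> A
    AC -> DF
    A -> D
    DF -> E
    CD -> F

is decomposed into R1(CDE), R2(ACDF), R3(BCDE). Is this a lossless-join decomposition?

Yes

Chase test. Columns are ABCDEF; row i has aⱼ where attribute j ∈ Ri, else bᵢⱼ.
Initial tableau (one row per fragment):
  row 1: b11 b12 a3 a4 a5 b16
  row 2: a1 b22 a3 a4 b25 a6
  row 3: b31 a2 a3 a4 a5 b36
Rows 1 and 2 agree on CD; apply CD→F and equate their F entries.
Rows 1 and 3 agree on CD; apply CD→F and equate their F entries.
Rows 1 and 2 agree on F; apply F→A and equate their A entries.
Rows 1 and 3 agree on F; apply F→A and equate their A entries.
Rows 1 and 2 agree on DF; apply DF→E and equate their E entries.
Row 3 is now all distinguished symbols — the join is lossless.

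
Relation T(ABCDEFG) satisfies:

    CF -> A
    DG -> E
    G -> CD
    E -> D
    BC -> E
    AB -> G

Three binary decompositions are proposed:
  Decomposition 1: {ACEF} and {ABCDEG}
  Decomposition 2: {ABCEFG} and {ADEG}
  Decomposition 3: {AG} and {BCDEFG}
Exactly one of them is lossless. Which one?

Decomposition 1: common = {ACE}, closure = {ACDE} → lossy.
Decomposition 2: common = {AEG}, closure = {ACDEG} → lossless.
Decomposition 3: common = {G}, closure = {CDEG} → lossy.

Decomposition 2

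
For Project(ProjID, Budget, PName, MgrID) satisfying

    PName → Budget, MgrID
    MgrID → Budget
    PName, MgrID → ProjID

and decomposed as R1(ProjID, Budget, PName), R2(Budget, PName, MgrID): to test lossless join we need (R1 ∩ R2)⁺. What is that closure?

R1 ∩ R2 = {Budget, PName}.
PName → Budget, MgrID applies, adding MgrID
PName, MgrID → ProjID applies, adding ProjID
Closure: {ProjID, Budget, PName, MgrID}.

ProjID, Budget, PName, MgrID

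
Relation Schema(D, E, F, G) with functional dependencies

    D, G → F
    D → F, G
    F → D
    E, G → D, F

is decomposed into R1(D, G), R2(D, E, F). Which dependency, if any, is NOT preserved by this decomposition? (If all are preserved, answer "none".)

Check E, G → D, F: no single fragment contains all of {D, E, F, G}, and the restricted closure of {E, G} across the fragments never reaches {D, F}.
D, G → F is preserved.
D → F, G is preserved.
F → D is preserved.

E, G → D, F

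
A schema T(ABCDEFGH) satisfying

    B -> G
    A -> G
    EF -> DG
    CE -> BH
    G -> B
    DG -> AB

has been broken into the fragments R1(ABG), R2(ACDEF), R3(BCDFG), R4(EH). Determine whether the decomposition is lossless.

Chase test. Columns are ABCDEFGH; row i has aⱼ where attribute j ∈ Ri, else bᵢⱼ.
Initial tableau (one row per fragment):
  row 1: a1 a2 b13 b14 b15 b16 a7 b18
  row 2: a1 b22 a3 a4 a5 a6 b27 b28
  row 3: b31 a2 a3 a4 b35 a6 a7 b38
  row 4: b41 b42 b43 b44 a5 b46 b47 a8
Rows 1 and 2 agree on A; apply A→G and equate their G entries.
Rows 1 and 2 agree on G; apply G→B and equate their B entries.
Rows 2 and 3 agree on DG; apply DG→AB and equate their AB entries.
No row becomes fully distinguished — the join is lossy.

No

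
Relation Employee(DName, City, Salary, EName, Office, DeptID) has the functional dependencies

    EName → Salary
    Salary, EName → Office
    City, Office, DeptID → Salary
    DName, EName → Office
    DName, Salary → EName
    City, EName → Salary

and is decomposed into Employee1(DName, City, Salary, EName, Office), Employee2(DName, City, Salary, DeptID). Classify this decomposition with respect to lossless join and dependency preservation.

lossless but not dependency-preserving

Lossless test: (DName, City, Salary)⁺ = {DName, City, Salary, EName, Office}, which contains all of one fragment — lossless.
Dependency preservation: the restricted closure of {City, Office, DeptID} across the fragments never reaches {Salary}, so City, Office, DeptID → Salary cannot be enforced without a join — not preserved.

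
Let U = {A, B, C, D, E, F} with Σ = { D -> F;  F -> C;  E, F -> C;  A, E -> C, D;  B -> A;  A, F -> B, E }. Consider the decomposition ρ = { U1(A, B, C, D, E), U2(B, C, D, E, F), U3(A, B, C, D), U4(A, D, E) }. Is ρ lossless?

Chase test. Columns are A, B, C, D, E, F; row i has aⱼ where attribute j ∈ Ui, else bᵢⱼ.
Initial tableau (one row per fragment):
  row 1: a1 a2 a3 a4 a5 b16
  row 2: b21 a2 a3 a4 a5 a6
  row 3: a1 a2 a3 a4 b35 b36
  row 4: a1 b42 b43 a4 a5 b46
Rows 1 and 2 agree on D; apply D→F and equate their F entries.
Rows 1 and 3 agree on D; apply D→F and equate their F entries.
Rows 1 and 4 agree on D; apply D→F and equate their F entries.
Rows 1 and 4 agree on F; apply F→C and equate their C entries.
Rows 1 and 2 agree on B; apply B→A and equate their A entries.
Rows 1 and 3 agree on A, F; apply A, F→B, E and equate their B, E entries.
Rows 1 and 4 agree on A, F; apply A, F→B, E and equate their B, E entries.
Row 1 is now all distinguished symbols — the join is lossless.

Yes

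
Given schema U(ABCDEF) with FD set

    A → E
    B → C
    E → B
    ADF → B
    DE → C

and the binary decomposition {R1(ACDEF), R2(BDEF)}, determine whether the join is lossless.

Yes

Common attributes: R1 ∩ R2 = {DEF}.
Closure of {DEF}: E → B applies, adding B; DE → C applies, adding C. So (DEF)⁺ = {BCDEF}.
This closure contains every attribute of R2, so R1 ∩ R2 → R2. The join is lossless.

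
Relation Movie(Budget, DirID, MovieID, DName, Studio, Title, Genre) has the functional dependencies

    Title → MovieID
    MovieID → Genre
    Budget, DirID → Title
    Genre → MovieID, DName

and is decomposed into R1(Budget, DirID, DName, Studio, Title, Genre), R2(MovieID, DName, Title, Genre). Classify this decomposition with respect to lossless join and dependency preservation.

Lossless test: (DName, Title, Genre)⁺ = {MovieID, DName, Title, Genre}, which contains all of one fragment — lossless.
Dependency preservation: every FD's attributes lie within a single fragment, so each can be enforced locally — preserved.

lossless and dependency-preserving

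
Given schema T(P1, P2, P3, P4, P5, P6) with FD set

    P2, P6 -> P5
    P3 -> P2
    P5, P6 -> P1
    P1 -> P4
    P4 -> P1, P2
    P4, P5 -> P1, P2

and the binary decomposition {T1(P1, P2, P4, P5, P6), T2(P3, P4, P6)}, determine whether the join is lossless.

Yes

Common attributes: T1 ∩ T2 = {P4, P6}.
Closure of {P4, P6}: P4 → P1, P2 applies, adding P1, P2; P2, P6 → P5 applies, adding P5. So (P4, P6)⁺ = {P1, P2, P4, P5, P6}.
This closure contains every attribute of T1, so T1 ∩ T2 → T1. The join is lossless.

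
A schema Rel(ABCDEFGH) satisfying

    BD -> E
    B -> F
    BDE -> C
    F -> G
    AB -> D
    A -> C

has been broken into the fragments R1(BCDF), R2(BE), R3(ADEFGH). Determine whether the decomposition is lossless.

Chase test. Columns are ABCDEFGH; row i has aⱼ where attribute j ∈ Ri, else bᵢⱼ.
Initial tableau (one row per fragment):
  row 1: b11 a2 a3 a4 b15 a6 b17 b18
  row 2: b21 a2 b23 b24 a5 b26 b27 b28
  row 3: a1 b32 b33 a4 a5 a6 a7 a8
Rows 1 and 2 agree on B; apply B→F and equate their F entries.
Rows 1 and 2 agree on F; apply F→G and equate their G entries.
Rows 1 and 3 agree on F; apply F→G and equate their G entries.
No row becomes fully distinguished — the join is lossy.

No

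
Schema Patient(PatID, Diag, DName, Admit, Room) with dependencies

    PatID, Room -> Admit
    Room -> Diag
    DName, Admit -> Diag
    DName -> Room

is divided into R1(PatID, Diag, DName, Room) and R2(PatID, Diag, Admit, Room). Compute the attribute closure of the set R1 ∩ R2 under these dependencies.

R1 ∩ R2 = {PatID, Diag, Room}.
PatID, Room → Admit applies, adding Admit
Closure: {PatID, Diag, Admit, Room}.

PatID, Diag, Admit, Room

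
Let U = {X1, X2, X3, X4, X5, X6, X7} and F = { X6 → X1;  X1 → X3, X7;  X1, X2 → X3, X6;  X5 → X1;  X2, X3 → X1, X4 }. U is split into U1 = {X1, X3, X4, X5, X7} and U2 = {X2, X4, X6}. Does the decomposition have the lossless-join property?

No

Common attributes: U1 ∩ U2 = {X4}.
No dependency enlarges {X4}, so (X4)⁺ = {X4}.
The closure contains neither all of U1 = {X1, X3, X4, X5, X7} nor all of U2 = {X2, X4, X6}, so the common attributes are not a superkey of either fragment. The join is lossy.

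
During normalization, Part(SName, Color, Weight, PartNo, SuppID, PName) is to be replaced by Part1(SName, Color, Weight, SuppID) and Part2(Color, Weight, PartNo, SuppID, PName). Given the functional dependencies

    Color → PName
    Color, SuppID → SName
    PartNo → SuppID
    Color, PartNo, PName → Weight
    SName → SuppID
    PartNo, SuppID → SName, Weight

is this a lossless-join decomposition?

Yes

Common attributes: Part1 ∩ Part2 = {Color, Weight, SuppID}.
Closure of {Color, Weight, SuppID}: Color → PName applies, adding PName; Color, SuppID → SName applies, adding SName. So (Color, Weight, SuppID)⁺ = {SName, Color, Weight, SuppID, PName}.
This closure contains every attribute of Part1, so Part1 ∩ Part2 → Part1. The join is lossless.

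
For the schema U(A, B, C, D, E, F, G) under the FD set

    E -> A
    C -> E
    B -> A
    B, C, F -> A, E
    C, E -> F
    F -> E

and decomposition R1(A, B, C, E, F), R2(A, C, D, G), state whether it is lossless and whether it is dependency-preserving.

lossy but dependency-preserving

Lossless test: (A, C)⁺ = {A, C, E, F}, which is a superkey of neither fragment — lossy.
Dependency preservation: every FD's attributes lie within a single fragment, so each can be enforced locally — preserved.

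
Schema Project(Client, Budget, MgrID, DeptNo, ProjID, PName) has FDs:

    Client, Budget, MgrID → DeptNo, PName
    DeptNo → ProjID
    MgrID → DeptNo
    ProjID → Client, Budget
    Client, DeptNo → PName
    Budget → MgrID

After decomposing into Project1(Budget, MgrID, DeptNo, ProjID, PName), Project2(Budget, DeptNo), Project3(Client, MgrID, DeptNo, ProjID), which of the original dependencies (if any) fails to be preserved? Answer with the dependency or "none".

Client, Budget, MgrID → DeptNo, PName: restricted closure across fragments reaches DeptNo, PName.
DeptNo → ProjID lies within Project1.
MgrID → DeptNo lies within Project1.
ProjID → Client, Budget: restricted closure across fragments reaches Client, Budget.
Client, DeptNo → PName: restricted closure across fragments reaches PName.
Budget → MgrID lies within Project1.
Every dependency is enforceable on the fragments, so the decomposition is dependency-preserving.

none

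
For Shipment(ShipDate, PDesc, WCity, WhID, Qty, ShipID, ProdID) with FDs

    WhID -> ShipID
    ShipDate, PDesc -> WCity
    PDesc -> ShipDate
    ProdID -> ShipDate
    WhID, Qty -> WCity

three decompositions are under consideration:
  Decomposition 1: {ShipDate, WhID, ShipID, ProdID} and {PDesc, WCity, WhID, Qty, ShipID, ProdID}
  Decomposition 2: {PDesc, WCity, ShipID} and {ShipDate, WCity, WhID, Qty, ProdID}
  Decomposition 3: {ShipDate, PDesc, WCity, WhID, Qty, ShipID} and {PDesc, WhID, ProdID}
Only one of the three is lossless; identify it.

Decomposition 1

Decomposition 1: common = {WhID, ShipID, ProdID}, closure = {ShipDate, WhID, ShipID, ProdID} → lossless.
Decomposition 2: common = {WCity}, closure = {WCity} → lossy.
Decomposition 3: common = {PDesc, WhID}, closure = {ShipDate, PDesc, WCity, WhID, ShipID} → lossy.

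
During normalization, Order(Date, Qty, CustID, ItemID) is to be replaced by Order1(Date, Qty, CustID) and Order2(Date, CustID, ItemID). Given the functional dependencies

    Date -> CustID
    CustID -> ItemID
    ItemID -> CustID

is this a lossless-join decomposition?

Yes

Common attributes: Order1 ∩ Order2 = {Date, CustID}.
Closure of {Date, CustID}: CustID → ItemID applies, adding ItemID. So (Date, CustID)⁺ = {Date, CustID, ItemID}.
This closure contains every attribute of Order2, so Order1 ∩ Order2 → Order2. The join is lossless.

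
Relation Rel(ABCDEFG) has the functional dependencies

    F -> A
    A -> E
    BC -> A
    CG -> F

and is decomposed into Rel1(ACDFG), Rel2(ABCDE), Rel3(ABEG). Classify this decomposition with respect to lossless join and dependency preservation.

Lossless test (chase): Rows 1 and 2 agree on A; apply A→E and equate their E entries. No row becomes fully distinguished — the join is lossy.
Dependency preservation: every FD's attributes lie within a single fragment, so each can be enforced locally — preserved.

lossy but dependency-preserving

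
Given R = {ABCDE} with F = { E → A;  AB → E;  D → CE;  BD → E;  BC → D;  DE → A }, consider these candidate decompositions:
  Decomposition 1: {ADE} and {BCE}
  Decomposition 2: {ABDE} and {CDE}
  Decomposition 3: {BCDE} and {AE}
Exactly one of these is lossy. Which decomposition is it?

Decomposition 1

Decomposition 1: common = {E}, closure = {AE} → lossy.
Decomposition 2: common = {DE}, closure = {ACDE} → lossless.
Decomposition 3: common = {E}, closure = {AE} → lossless.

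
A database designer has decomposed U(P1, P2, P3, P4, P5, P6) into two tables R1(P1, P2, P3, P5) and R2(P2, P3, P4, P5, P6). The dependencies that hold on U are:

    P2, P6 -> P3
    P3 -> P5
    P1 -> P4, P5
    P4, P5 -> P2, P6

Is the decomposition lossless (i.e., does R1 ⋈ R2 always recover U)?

No

Common attributes: R1 ∩ R2 = {P2, P3, P5}.
No dependency enlarges {P2, P3, P5}, so (P2, P3, P5)⁺ = {P2, P3, P5}.
The closure contains neither all of R1 = {P1, P2, P3, P5} nor all of R2 = {P2, P3, P4, P5, P6}, so the common attributes are not a superkey of either fragment. The join is lossy.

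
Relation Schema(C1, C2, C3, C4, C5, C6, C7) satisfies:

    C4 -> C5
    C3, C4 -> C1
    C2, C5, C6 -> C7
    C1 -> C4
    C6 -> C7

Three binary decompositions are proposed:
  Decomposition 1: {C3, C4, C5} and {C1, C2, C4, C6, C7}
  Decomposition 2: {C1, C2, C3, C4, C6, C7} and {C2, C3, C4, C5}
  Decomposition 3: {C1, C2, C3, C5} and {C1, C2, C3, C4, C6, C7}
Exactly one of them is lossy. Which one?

Decomposition 1

Decomposition 1: common = {C4}, closure = {C4, C5} → lossy.
Decomposition 2: common = {C2, C3, C4}, closure = {C1, C2, C3, C4, C5} → lossless.
Decomposition 3: common = {C1, C2, C3}, closure = {C1, C2, C3, C4, C5} → lossless.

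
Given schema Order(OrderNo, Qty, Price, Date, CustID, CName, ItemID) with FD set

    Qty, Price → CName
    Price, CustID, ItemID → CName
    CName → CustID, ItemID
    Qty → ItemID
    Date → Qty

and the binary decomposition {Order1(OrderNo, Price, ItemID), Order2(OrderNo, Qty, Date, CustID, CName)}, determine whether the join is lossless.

No

Common attributes: Order1 ∩ Order2 = {OrderNo}.
No dependency enlarges {OrderNo}, so (OrderNo)⁺ = {OrderNo}.
The closure contains neither all of Order1 = {OrderNo, Price, ItemID} nor all of Order2 = {OrderNo, Qty, Date, CustID, CName}, so the common attributes are not a superkey of either fragment. The join is lossy.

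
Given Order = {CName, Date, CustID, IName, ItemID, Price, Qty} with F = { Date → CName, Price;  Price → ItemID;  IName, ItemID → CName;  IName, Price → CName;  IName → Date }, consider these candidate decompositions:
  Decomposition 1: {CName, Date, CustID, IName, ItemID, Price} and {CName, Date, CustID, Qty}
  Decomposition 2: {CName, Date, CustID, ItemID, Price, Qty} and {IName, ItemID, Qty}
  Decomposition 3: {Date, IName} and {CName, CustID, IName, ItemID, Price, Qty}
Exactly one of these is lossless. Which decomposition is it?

Decomposition 1: common = {CName, Date, CustID}, closure = {CName, Date, CustID, ItemID, Price} → lossy.
Decomposition 2: common = {ItemID, Qty}, closure = {ItemID, Qty} → lossy.
Decomposition 3: common = {IName}, closure = {CName, Date, IName, ItemID, Price} → lossless.

Decomposition 3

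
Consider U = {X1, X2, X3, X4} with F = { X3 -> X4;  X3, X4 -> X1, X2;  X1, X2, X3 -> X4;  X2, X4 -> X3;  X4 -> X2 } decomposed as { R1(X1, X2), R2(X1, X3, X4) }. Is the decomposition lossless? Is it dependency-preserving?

Lossless test: (X1)⁺ = {X1}, which is a superkey of neither fragment — lossy.
Dependency preservation: the restricted closure of {X3, X4} across the fragments never reaches {X1, X2}, so X3, X4 → X1, X2 cannot be enforced without a join — not preserved.

lossy and not dependency-preserving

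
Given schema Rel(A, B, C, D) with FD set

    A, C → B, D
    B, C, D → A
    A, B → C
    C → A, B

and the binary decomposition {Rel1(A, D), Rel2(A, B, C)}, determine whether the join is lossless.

No

Common attributes: Rel1 ∩ Rel2 = {A}.
No dependency enlarges {A}, so (A)⁺ = {A}.
The closure contains neither all of Rel1 = {A, D} nor all of Rel2 = {A, B, C}, so the common attributes are not a superkey of either fragment. The join is lossy.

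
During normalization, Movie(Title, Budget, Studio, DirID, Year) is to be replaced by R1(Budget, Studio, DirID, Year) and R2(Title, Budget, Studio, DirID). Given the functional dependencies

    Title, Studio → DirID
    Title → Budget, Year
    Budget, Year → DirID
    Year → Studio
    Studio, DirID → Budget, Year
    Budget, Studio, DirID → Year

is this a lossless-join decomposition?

Common attributes: R1 ∩ R2 = {Budget, Studio, DirID}.
Closure of {Budget, Studio, DirID}: Studio, DirID → Budget, Year applies, adding Year. So (Budget, Studio, DirID)⁺ = {Budget, Studio, DirID, Year}.
This closure contains every attribute of R1, so R1 ∩ R2 → R1. The join is lossless.

Yes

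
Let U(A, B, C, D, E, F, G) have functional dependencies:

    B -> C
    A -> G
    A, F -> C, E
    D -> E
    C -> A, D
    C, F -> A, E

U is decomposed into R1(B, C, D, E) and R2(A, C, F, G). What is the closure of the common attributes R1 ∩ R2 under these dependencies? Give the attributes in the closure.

A, C, D, E, G

R1 ∩ R2 = {C}.
C → A, D applies, adding A, D
A → G applies, adding G
D → E applies, adding E
Closure: {A, C, D, E, G}.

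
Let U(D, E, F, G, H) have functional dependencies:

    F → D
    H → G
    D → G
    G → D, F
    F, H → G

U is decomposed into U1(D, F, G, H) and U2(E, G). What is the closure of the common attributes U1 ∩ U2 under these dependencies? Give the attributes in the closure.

U1 ∩ U2 = {G}.
G → D, F applies, adding D, F
Closure: {D, F, G}.

D, F, G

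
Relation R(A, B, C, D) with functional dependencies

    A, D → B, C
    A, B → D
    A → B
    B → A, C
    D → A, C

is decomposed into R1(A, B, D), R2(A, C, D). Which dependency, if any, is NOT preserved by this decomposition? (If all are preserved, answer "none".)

A, D → B, C: restricted closure across fragments reaches B, C.
A, B → D lies within R1.
A → B lies within R1.
B → A, C: restricted closure across fragments reaches A, C.
D → A, C lies within R2.
Every dependency is enforceable on the fragments, so the decomposition is dependency-preserving.

none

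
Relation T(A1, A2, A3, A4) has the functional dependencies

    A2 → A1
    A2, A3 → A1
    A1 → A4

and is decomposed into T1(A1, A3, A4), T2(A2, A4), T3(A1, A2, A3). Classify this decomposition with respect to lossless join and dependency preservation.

Lossless test (chase): Rows 2 and 3 agree on A2; apply A2→A1 and equate their A1 entries. Rows 1 and 3 agree on A1; apply A1→A4 and equate their A4 entries. Row 3 is now all distinguished symbols — the join is lossless.
Dependency preservation: every FD's attributes lie within a single fragment, so each can be enforced locally — preserved.

lossless and dependency-preserving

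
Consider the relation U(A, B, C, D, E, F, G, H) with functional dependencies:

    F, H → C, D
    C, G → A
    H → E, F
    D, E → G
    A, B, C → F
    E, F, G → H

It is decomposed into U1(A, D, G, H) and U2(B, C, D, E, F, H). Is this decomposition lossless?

Yes

Common attributes: U1 ∩ U2 = {D, H}.
Closure of {D, H}: H → E, F applies, adding E, F; D, E → G applies, adding G; F, H → C, D applies, adding C; C, G → A applies, adding A. So (D, H)⁺ = {A, C, D, E, F, G, H}.
This closure contains every attribute of U1, so U1 ∩ U2 → U1. The join is lossless.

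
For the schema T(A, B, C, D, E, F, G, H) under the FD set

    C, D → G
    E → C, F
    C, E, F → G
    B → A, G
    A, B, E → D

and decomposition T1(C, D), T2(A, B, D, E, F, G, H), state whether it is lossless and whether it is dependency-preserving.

lossy and not dependency-preserving

Lossless test: (D)⁺ = {D}, which is a superkey of neither fragment — lossy.
Dependency preservation: the restricted closure of {C, D} across the fragments never reaches {G}, so C, D → G cannot be enforced without a join — not preserved.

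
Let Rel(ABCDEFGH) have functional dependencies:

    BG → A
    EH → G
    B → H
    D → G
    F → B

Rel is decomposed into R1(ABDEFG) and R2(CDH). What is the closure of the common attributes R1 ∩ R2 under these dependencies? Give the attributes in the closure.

DG

R1 ∩ R2 = {D}.
D → G applies, adding G
Closure: {DG}.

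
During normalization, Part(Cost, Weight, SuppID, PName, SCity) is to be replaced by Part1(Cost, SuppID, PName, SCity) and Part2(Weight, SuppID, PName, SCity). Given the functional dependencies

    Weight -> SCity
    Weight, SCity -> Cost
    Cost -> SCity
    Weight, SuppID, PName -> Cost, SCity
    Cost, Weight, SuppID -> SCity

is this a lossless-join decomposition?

No

Common attributes: Part1 ∩ Part2 = {SuppID, PName, SCity}.
No dependency enlarges {SuppID, PName, SCity}, so (SuppID, PName, SCity)⁺ = {SuppID, PName, SCity}.
The closure contains neither all of Part1 = {Cost, SuppID, PName, SCity} nor all of Part2 = {Weight, SuppID, PName, SCity}, so the common attributes are not a superkey of either fragment. The join is lossy.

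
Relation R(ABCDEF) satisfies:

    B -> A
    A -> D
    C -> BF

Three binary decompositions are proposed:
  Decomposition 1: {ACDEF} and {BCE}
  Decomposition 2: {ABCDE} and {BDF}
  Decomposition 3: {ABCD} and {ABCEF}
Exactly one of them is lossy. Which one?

Decomposition 2

Decomposition 1: common = {CE}, closure = {ABCDEF} → lossless.
Decomposition 2: common = {BD}, closure = {ABD} → lossy.
Decomposition 3: common = {ABC}, closure = {ABCDF} → lossless.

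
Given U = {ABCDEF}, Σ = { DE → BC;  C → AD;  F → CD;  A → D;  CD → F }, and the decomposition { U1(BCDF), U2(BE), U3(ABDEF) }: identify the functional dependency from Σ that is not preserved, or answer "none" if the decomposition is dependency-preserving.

none

DE → BC: restricted closure across fragments reaches BC.
C → AD: restricted closure across fragments reaches AD.
F → CD lies within U1.
A → D lies within U3.
CD → F lies within U1.
Every dependency is enforceable on the fragments, so the decomposition is dependency-preserving.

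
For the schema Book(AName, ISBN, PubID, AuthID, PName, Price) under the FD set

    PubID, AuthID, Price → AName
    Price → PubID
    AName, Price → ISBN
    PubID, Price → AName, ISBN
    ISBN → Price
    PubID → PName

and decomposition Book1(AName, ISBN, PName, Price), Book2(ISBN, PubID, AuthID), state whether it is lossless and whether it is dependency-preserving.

Lossless test: (ISBN)⁺ = {AName, ISBN, PubID, PName, Price}, which contains all of one fragment — lossless.
Dependency preservation: the restricted closure of {PubID} across the fragments never reaches {PName}, so PubID → PName cannot be enforced without a join — not preserved.

lossless but not dependency-preserving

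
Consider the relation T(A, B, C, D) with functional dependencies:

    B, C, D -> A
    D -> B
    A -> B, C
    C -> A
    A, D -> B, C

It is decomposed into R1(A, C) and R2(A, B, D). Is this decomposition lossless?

Yes

Common attributes: R1 ∩ R2 = {A}.
Closure of {A}: A → B, C applies, adding B, C. So (A)⁺ = {A, B, C}.
This closure contains every attribute of R1, so R1 ∩ R2 → R1. The join is lossless.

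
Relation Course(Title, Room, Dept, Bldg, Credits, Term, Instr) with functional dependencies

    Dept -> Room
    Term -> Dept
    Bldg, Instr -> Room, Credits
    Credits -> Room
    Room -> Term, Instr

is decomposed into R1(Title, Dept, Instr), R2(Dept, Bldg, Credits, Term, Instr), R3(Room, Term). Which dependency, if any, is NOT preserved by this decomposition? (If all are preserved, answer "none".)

none

Dept → Room: restricted closure across fragments reaches Room.
Term → Dept lies within R2.
Bldg, Instr → Room, Credits: restricted closure across fragments reaches Room, Credits.
Credits → Room: restricted closure across fragments reaches Room.
Room → Term, Instr: restricted closure across fragments reaches Term, Instr.
Every dependency is enforceable on the fragments, so the decomposition is dependency-preserving.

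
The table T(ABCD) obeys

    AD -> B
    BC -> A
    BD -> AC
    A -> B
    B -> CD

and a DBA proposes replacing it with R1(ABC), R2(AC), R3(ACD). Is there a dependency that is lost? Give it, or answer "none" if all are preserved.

AD → B: restricted closure across fragments reaches B.
BC → A lies within R1.
BD → AC: restricted closure across fragments reaches AC.
A → B lies within R1.
B → CD: restricted closure across fragments reaches CD.
Every dependency is enforceable on the fragments, so the decomposition is dependency-preserving.

none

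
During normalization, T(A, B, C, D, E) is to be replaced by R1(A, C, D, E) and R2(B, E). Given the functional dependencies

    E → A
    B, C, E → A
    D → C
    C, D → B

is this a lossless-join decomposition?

Common attributes: R1 ∩ R2 = {E}.
Closure of {E}: E → A applies, adding A. So (E)⁺ = {A, E}.
The closure contains neither all of R1 = {A, C, D, E} nor all of R2 = {B, E}, so the common attributes are not a superkey of either fragment. The join is lossy.

No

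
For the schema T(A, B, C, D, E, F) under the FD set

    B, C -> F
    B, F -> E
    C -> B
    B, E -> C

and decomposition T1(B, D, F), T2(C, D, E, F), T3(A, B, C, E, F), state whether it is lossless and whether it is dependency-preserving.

lossy but dependency-preserving

Lossless test (chase): Rows 1 and 3 agree on B, F; apply B, F→E and equate their E entries. Rows 2 and 3 agree on C; apply C→B and equate their B entries. Rows 1 and 2 agree on B, E; apply B, E→C and equate their C entries. No row becomes fully distinguished — the join is lossy.
Dependency preservation: every FD's attributes lie within a single fragment, so each can be enforced locally — preserved.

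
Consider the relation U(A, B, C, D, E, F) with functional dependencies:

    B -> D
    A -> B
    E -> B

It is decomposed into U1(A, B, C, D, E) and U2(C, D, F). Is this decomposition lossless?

Common attributes: U1 ∩ U2 = {C, D}.
No dependency enlarges {C, D}, so (C, D)⁺ = {C, D}.
The closure contains neither all of U1 = {A, B, C, D, E} nor all of U2 = {C, D, F}, so the common attributes are not a superkey of either fragment. The join is lossy.

No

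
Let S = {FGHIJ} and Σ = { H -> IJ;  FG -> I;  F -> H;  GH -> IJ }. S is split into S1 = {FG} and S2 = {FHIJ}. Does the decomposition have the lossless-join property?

Common attributes: S1 ∩ S2 = {F}.
Closure of {F}: F → H applies, adding H; H → IJ applies, adding IJ. So (F)⁺ = {FHIJ}.
This closure contains every attribute of S2, so S1 ∩ S2 → S2. The join is lossless.

Yes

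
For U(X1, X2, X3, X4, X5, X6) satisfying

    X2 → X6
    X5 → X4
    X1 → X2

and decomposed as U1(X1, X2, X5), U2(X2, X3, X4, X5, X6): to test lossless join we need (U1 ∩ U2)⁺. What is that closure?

U1 ∩ U2 = {X2, X5}.
X2 → X6 applies, adding X6
X5 → X4 applies, adding X4
Closure: {X2, X4, X5, X6}.

X2, X4, X5, X6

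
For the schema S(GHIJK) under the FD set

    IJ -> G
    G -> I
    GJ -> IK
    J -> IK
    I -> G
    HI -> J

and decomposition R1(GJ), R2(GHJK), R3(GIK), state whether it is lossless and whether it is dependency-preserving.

lossless and dependency-preserving

Lossless test (chase): Rows 1 and 2 agree on G; apply G→I and equate their I entries. Rows 1 and 3 agree on G; apply G→I and equate their I entries. Rows 1 and 2 agree on GJ; apply GJ→IK and equate their IK entries. Row 2 is now all distinguished symbols — the join is lossless.
Dependency preservation: IJ → G; GJ → IK; J → IK; HI → J are not contained in any single fragment, but the restricted closure of each left-hand side across the fragments still reaches the right-hand side; the remaining FDs each lie inside some fragment. All dependencies are preserved.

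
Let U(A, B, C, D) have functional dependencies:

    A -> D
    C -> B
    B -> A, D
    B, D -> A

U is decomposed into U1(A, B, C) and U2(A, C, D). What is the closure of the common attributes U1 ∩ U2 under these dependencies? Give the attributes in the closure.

U1 ∩ U2 = {A, C}.
A → D applies, adding D
C → B applies, adding B
Closure: {A, B, C, D}.

A, B, C, D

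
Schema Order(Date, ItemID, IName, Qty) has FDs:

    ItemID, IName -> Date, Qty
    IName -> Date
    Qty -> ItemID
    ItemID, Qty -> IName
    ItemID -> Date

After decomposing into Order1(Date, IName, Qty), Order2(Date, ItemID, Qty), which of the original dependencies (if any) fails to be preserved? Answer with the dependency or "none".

ItemID, IName -> Date, Qty

Check ItemID, IName → Date, Qty: no single fragment contains all of {Date, ItemID, IName, Qty}, and the restricted closure of {ItemID, IName} across the fragments never reaches {Date, Qty}.
IName → Date is preserved.
Qty → ItemID is preserved.
ItemID, Qty → IName is preserved.
ItemID → Date is preserved.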